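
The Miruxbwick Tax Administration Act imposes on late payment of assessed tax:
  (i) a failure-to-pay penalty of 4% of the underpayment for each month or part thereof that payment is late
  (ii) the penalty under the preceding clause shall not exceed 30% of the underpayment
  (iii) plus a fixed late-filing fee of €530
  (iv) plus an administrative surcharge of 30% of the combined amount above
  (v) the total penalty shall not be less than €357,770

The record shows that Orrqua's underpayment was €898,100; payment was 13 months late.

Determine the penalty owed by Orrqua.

Penalty: €357,770

Accrued rate: 4% × 13 = 52%, capped at 30% → 30%
Failure-to-pay penalty: 30% of €898,100 = €269,430
Penalty before surcharge: €269,430 + €530 = €269,960
Administrative surcharge: 30% of €269,960 = €80,988
Total penalty: €269,960 + €80,988 = €350,948
Minimum €357,770: €350,948 is below the minimum → €357,770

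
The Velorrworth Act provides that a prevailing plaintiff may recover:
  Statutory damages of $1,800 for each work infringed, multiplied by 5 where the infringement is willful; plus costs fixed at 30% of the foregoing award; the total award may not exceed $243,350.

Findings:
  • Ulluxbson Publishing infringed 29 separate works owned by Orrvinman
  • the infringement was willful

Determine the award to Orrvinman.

$243,350

Statutory damages: 29 × $1,800 = $52,200
Multiplied by 5: 5 × $52,200 = $261,000
Costs: 30% of $261,000 = $78,300
Award plus costs: $261,000 + $78,300 = $339,300
Cap at $243,350: $339,300 exceeds the cap → $243,350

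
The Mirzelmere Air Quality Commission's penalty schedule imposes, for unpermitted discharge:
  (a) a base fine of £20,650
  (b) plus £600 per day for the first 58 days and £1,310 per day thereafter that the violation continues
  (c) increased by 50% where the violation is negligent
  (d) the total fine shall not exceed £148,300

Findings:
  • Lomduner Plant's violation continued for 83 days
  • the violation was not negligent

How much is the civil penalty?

First 58 days: 58 × £600 = £34,800
Remaining days: (83 − 58) × £1,310 = £32,750
Per-day component: £34,800 + £32,750 = £67,550
Base plus per-day: £20,650 + £67,550 = £88,200
The violation was not negligent: no 50% increase.
Cap at £148,300: £88,200 is within the cap, no reduction.

£88,200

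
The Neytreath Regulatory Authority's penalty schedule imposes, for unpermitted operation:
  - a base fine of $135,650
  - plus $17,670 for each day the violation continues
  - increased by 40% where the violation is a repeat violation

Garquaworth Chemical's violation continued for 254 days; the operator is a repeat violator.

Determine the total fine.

$6,473,362

Per-day component: 254 × $17,670 = $4,488,180
Base plus per-day: $135,650 + $4,488,180 = $4,623,830
Enhancement: 40% of $4,623,830 = $1,849,532
Enhanced fine: $4,623,830 + $1,849,532 = $6,473,362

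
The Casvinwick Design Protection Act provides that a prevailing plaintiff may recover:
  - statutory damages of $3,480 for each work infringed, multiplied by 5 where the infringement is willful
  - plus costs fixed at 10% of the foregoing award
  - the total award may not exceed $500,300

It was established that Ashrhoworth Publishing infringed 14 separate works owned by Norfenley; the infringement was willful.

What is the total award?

Statutory damages: 14 × $3,480 = $48,720
Multiplied by 5: 5 × $48,720 = $243,600
Costs: 10% of $243,600 = $24,360
Award plus costs: $243,600 + $24,360 = $267,960
Cap at $500,300: $267,960 is within the cap, no reduction.

$267,960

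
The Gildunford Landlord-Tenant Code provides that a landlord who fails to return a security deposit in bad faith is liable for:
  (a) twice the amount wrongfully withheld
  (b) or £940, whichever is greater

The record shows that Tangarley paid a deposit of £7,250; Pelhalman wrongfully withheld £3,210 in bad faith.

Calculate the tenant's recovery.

Doubled: 2 × £3,210 = £6,420
Minimum £940: £6,420 meets the minimum, no increase.

£6,420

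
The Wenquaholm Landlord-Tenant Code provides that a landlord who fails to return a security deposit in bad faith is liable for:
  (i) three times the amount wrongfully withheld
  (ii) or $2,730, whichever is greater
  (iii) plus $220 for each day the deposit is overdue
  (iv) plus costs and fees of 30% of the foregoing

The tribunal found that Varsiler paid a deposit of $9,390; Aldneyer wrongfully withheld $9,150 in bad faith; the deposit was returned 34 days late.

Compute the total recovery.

Recovery: $45,409

Trebled: 3 × $9,150 = $27,450
Minimum $2,730: $27,450 meets the minimum, no increase.
Late-return penalty: 34 × $220 = $7,480
Damages plus late penalty: $27,450 + $7,480 = $34,930
Costs and fees: 30% of $34,930 = $10,479
Total recovery: $34,930 + $10,479 = $45,409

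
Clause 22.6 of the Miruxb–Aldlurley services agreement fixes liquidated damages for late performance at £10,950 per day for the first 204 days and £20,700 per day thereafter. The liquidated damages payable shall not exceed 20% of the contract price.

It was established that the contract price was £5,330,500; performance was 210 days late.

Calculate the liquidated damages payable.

£1,066,100

First 204 days: 204 × £10,950 = £2,233,800
Remaining days: (210 − 204) × £20,700 = £124,200
Accrued per-day damages: £2,233,800 + £124,200 = £2,358,000
Cap: 20% of £5,330,500 = £1,066,100
Cap at £1,066,100: £2,358,000 exceeds the cap → £1,066,100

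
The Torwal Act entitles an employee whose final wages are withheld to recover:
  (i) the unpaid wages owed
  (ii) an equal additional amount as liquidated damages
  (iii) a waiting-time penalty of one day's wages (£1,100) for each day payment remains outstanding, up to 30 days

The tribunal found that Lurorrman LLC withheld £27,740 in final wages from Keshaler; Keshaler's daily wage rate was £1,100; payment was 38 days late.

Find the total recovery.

Liquidated damages (equal amount): £27,740
Penalty days: min(38, 30) = 30
Waiting-time penalty: 30 × £1,100 = £33,000
Total award: £27,740 + £27,740 + £33,000 = £88,480

£88,480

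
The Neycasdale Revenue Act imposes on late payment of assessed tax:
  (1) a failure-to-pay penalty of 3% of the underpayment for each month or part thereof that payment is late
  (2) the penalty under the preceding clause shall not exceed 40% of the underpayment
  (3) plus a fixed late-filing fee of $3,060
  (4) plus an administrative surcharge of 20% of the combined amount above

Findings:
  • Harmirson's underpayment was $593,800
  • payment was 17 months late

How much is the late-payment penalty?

Accrued rate: 3% × 17 = 51%, capped at 40% → 40%
Failure-to-pay penalty: 40% of $593,800 = $237,520
Penalty before surcharge: $237,520 + $3,060 = $240,580
Administrative surcharge: 20% of $240,580 = $48,116
Total penalty: $240,580 + $48,116 = $288,696

$288,696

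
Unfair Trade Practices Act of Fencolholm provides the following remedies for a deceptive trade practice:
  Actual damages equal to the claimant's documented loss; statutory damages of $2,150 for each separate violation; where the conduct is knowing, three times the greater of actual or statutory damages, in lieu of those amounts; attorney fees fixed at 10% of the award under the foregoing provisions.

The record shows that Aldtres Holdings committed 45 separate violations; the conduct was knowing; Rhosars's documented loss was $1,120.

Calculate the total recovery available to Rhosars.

Statutory damages: 45 × $2,150 = $96,750
Greater of actual damages ($1,120) or statutory damages ($96,750): $96,750
Trebled: 3 × $96,750 = $290,250
Attorney fees: 10% of $290,250 = $29,025
Total recovery: $290,250 + $29,025 = $319,275

$319,275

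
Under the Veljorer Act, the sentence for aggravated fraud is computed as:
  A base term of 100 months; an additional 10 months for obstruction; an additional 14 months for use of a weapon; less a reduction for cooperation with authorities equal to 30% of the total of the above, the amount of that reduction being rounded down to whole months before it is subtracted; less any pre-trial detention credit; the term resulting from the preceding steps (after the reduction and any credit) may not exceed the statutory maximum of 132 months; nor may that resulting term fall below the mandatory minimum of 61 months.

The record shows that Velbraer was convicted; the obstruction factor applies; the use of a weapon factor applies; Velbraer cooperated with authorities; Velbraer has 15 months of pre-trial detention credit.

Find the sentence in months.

Obstruction enhancement: +10 months
Use of a weapon enhancement: +14 months
Adjusted term: 100 months + 10 months + 14 months = 124 months
Cooperation with authorities reduction: 30% of 124 months = 37 months (rounded down)
After reduction: 124 − 37 = 87 months
Less pre-trial detention credit: 87 months − 15 months = 72 months
Cap at 132 months: 72 months is within the cap, no reduction.
Minimum 61 months: 72 months meets the minimum, no increase.

72 months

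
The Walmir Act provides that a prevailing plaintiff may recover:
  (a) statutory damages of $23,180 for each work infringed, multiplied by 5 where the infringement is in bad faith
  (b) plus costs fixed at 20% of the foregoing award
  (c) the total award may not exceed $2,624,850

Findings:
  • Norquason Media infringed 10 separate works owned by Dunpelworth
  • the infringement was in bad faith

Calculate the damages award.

Award: $1,390,800

Statutory damages: 10 × $23,180 = $231,800
Multiplied by 5: 5 × $231,800 = $1,159,000
Costs: 20% of $1,159,000 = $231,800
Award plus costs: $1,159,000 + $231,800 = $1,390,800
Cap at $2,624,850: $1,390,800 is within the cap, no reduction.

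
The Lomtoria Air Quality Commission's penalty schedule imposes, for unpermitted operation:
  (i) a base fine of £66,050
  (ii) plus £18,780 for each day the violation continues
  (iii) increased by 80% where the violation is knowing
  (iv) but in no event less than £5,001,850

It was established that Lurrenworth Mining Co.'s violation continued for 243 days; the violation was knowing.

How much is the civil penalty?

Civil penalty: £8,333,262

Per-day component: 243 × £18,780 = £4,563,540
Base plus per-day: £66,050 + £4,563,540 = £4,629,590
Enhancement: 80% of £4,629,590 = £3,703,672
Enhanced fine: £4,629,590 + £3,703,672 = £8,333,262
Minimum £5,001,850: £8,333,262 meets the minimum, no increase.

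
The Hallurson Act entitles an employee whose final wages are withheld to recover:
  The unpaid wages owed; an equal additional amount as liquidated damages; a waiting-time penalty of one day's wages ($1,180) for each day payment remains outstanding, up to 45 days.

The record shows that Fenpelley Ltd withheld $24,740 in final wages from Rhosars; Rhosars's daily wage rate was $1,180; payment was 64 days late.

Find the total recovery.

Liquidated damages (equal amount): $24,740
Penalty days: min(64, 45) = 45
Waiting-time penalty: 45 × $1,180 = $53,100
Total award: $24,740 + $24,740 + $53,100 = $102,580

$102,580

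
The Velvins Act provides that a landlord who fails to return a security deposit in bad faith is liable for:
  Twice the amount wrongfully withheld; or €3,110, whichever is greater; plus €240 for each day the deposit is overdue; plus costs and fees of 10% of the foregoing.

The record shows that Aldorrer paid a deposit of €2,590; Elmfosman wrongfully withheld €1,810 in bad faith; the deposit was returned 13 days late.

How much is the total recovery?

Doubled: 2 × €1,810 = €3,620
Minimum €3,110: €3,620 meets the minimum, no increase.
Late-return penalty: 13 × €240 = €3,120
Damages plus late penalty: €3,620 + €3,120 = €6,740
Costs and fees: 10% of €6,740 = €674
Total recovery: €6,740 + €674 = €7,414

Recovery: €7,414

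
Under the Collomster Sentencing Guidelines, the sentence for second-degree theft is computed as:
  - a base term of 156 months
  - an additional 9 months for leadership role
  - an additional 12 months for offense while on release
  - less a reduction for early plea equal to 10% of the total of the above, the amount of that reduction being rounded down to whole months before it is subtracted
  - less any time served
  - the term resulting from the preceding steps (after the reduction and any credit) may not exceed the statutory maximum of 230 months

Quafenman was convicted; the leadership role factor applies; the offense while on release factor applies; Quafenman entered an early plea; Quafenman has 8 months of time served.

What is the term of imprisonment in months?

Sentence: 152 months

Leadership role enhancement: +9 months
Offense while on release enhancement: +12 months
Adjusted term: 156 months + 9 months + 12 months = 177 months
Early plea reduction: 10% of 177 months = 17 months (rounded down)
After reduction: 177 − 17 = 160 months
Less time served: 160 months − 8 months = 152 months
Cap at 230 months: 152 months is within the cap, no reduction.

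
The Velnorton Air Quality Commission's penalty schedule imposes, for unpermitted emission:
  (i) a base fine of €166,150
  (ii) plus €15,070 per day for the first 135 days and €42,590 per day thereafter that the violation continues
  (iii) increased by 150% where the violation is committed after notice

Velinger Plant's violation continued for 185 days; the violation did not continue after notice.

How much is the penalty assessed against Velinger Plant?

First 135 days: 135 × €15,070 = €2,034,450
Remaining days: (185 − 135) × €42,590 = €2,129,500
Per-day component: €2,034,450 + €2,129,500 = €4,163,950
Base plus per-day: €166,150 + €4,163,950 = €4,330,100
The violation did not continue after notice: no 150% increase.

€4,330,100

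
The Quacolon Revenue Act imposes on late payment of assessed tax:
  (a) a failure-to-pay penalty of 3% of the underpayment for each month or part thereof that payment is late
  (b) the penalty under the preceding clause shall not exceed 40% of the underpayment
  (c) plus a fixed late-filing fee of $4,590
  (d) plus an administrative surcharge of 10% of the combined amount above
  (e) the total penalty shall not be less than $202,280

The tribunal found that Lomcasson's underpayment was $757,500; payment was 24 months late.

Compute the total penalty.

Accrued rate: 3% × 24 = 72%, capped at 40% → 40%
Failure-to-pay penalty: 40% of $757,500 = $303,000
Penalty before surcharge: $303,000 + $4,590 = $307,590
Administrative surcharge: 10% of $307,590 = $30,759
Total penalty: $307,590 + $30,759 = $338,349
Minimum $202,280: $338,349 meets the minimum, no increase.

$338,349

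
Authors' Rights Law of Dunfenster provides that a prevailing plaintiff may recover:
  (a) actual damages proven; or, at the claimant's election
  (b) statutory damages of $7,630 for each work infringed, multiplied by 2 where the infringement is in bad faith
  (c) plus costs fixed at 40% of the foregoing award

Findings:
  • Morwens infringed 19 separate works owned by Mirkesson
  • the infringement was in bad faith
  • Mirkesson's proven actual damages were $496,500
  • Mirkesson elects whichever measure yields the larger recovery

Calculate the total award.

Award: $695,100

Statutory damages: 19 × $7,630 = $144,970
Doubled: 2 × $144,970 = $289,940
Greater of actual damages ($496,500) or enhanced statutory damages ($289,940): $496,500
Costs: 40% of $496,500 = $198,600
Award plus costs: $496,500 + $198,600 = $695,100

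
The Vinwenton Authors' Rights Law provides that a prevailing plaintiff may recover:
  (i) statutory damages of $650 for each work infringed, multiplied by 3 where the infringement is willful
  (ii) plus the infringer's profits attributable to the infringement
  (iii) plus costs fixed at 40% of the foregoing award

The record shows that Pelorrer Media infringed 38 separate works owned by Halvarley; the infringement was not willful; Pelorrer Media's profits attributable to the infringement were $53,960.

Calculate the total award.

Statutory damages: 38 × $650 = $24,700
Infringement not willful: no ×3 enhancement.
Combined award: $24,700 + $53,960 = $78,660
Costs: 40% of $78,660 = $31,464
Award plus costs: $78,660 + $31,464 = $110,124

Award: $110,124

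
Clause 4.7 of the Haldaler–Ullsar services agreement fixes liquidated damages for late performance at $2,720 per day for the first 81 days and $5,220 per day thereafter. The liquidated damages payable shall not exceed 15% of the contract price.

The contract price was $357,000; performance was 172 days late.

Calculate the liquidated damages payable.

First 81 days: 81 × $2,720 = $220,320
Remaining days: (172 − 81) × $5,220 = $475,020
Accrued per-day damages: $220,320 + $475,020 = $695,340
Cap: 15% of $357,000 = $53,550
Cap at $53,550: $695,340 exceeds the cap → $53,550

Liquidated damages: $53,550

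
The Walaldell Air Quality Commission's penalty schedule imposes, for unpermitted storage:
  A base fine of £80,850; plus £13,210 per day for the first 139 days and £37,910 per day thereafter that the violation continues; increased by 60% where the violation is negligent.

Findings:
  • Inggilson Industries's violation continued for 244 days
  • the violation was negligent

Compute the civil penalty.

First 139 days: 139 × £13,210 = £1,836,190
Remaining days: (244 − 139) × £37,910 = £3,980,550
Per-day component: £1,836,190 + £3,980,550 = £5,816,740
Base plus per-day: £80,850 + £5,816,740 = £5,897,590
Enhancement: 60% of £5,897,590 = £3,538,554
Enhanced fine: £5,897,590 + £3,538,554 = £9,436,144

£9,436,144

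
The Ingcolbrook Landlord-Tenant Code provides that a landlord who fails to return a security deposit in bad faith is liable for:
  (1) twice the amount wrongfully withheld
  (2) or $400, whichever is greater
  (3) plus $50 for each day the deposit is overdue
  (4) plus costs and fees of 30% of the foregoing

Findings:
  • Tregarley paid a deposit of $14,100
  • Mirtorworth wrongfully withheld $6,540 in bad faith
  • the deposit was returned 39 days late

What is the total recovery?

Doubled: 2 × $6,540 = $13,080
Minimum $400: $13,080 meets the minimum, no increase.
Late-return penalty: 39 × $50 = $1,950
Damages plus late penalty: $13,080 + $1,950 = $15,030
Costs and fees: 30% of $15,030 = $4,509
Total recovery: $15,030 + $4,509 = $19,539

Recovery: $19,539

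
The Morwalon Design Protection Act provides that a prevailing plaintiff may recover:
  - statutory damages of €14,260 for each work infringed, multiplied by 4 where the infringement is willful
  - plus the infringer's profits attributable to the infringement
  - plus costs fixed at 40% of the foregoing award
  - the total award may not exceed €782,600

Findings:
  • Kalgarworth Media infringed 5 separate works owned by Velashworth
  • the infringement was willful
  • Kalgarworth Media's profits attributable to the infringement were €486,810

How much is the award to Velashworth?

Statutory damages: 5 × €14,260 = €71,300
Multiplied by 4: 4 × €71,300 = €285,200
Combined award: €285,200 + €486,810 = €772,010
Costs: 40% of €772,010 = €308,804
Award plus costs: €772,010 + €308,804 = €1,080,814
Cap at €782,600: €1,080,814 exceeds the cap → €782,600

€782,600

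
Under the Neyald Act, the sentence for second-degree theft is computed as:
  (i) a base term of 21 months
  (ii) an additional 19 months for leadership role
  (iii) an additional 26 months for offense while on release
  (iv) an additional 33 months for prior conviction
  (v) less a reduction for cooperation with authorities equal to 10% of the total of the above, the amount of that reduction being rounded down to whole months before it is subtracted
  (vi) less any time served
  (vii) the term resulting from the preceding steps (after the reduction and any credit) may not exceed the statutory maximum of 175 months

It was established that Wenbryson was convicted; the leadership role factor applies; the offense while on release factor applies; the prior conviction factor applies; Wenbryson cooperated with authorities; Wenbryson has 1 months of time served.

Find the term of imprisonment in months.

89 months

Leadership role enhancement: +19 months
Offense while on release enhancement: +26 months
Prior conviction enhancement: +33 months
Adjusted term: 21 months + 19 months + 26 months + 33 months = 99 months
Cooperation with authorities reduction: 10% of 99 months = 9 months (rounded down)
After reduction: 99 − 9 = 90 months
Less time served: 90 months − 1 months = 89 months
Cap at 175 months: 89 months is within the cap, no reduction.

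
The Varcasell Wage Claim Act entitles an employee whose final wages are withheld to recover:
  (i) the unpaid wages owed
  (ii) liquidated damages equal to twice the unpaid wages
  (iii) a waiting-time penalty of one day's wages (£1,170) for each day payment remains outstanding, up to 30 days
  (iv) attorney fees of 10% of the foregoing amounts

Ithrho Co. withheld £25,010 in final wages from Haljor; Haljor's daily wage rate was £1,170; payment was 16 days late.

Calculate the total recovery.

£103,125

Doubled: 2 × £25,010 = £50,020
Penalty days: min(16, 30) = 16
Waiting-time penalty: 16 × £1,170 = £18,720
Subtotal: £25,010 + £50,020 + £18,720 = £93,750
Attorney fees: 10% of £93,750 = £9,375
Total award: £93,750 + £9,375 = £103,125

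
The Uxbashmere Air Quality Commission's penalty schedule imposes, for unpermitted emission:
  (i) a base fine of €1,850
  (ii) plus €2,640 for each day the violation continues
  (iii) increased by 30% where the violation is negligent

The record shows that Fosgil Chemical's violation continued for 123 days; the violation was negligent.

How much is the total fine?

Civil penalty: €424,541

Per-day component: 123 × €2,640 = €324,720
Base plus per-day: €1,850 + €324,720 = €326,570
Enhancement: 30% of €326,570 = €97,971
Enhanced fine: €326,570 + €97,971 = €424,541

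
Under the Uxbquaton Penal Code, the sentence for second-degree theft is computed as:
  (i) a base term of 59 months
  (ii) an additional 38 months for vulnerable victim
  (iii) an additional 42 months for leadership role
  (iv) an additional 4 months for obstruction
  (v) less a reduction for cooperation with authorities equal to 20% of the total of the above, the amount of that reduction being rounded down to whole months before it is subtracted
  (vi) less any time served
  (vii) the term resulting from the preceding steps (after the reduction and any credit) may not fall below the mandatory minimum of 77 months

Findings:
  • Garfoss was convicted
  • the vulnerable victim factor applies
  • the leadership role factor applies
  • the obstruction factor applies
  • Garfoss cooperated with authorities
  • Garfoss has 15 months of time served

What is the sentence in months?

Vulnerable victim enhancement: +38 months
Leadership role enhancement: +42 months
Obstruction enhancement: +4 months
Adjusted term: 59 months + 38 months + 42 months + 4 months = 143 months
Cooperation with authorities reduction: 20% of 143 months = 28 months (rounded down)
After reduction: 143 − 28 = 115 months
Less time served: 115 months − 15 months = 100 months
Minimum 77 months: 100 months meets the minimum, no increase.

100 months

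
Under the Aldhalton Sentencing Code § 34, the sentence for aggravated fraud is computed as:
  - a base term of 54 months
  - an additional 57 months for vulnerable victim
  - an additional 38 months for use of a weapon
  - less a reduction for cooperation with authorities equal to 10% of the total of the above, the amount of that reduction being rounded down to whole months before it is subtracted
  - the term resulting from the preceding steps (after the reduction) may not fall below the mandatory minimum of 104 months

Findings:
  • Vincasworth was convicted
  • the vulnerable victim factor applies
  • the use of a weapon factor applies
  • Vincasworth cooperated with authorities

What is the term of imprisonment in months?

135 months

Vulnerable victim enhancement: +57 months
Use of a weapon enhancement: +38 months
Adjusted term: 54 months + 57 months + 38 months = 149 months
Cooperation with authorities reduction: 10% of 149 months = 14 months (rounded down)
After reduction: 149 − 14 = 135 months
Minimum 104 months: 135 months meets the minimum, no increase.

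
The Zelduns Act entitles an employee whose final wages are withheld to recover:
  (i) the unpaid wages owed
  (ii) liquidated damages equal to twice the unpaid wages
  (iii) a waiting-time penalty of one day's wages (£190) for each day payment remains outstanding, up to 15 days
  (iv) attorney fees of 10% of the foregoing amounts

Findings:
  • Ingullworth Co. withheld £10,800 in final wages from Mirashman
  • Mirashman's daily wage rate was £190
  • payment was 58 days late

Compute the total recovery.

£38,775

Doubled: 2 × £10,800 = £21,600
Penalty days: min(58, 15) = 15
Waiting-time penalty: 15 × £190 = £2,850
Subtotal: £10,800 + £21,600 + £2,850 = £35,250
Attorney fees: 10% of £35,250 = £3,525
Total award: £35,250 + £3,525 = £38,775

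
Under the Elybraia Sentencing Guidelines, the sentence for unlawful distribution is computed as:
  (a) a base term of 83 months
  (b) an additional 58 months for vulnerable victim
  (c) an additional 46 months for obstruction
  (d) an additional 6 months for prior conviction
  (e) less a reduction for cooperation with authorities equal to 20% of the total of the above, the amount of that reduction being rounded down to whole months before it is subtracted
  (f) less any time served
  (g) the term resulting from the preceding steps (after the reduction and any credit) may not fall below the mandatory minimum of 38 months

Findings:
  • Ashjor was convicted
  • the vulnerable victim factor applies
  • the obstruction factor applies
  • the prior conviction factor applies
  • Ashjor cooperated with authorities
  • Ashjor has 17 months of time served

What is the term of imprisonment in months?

138 months

Vulnerable victim enhancement: +58 months
Obstruction enhancement: +46 months
Prior conviction enhancement: +6 months
Adjusted term: 83 months + 58 months + 46 months + 6 months = 193 months
Cooperation with authorities reduction: 20% of 193 months = 38 months (rounded down)
After reduction: 193 − 38 = 155 months
Less time served: 155 months − 17 months = 138 months
Minimum 38 months: 138 months meets the minimum, no increase.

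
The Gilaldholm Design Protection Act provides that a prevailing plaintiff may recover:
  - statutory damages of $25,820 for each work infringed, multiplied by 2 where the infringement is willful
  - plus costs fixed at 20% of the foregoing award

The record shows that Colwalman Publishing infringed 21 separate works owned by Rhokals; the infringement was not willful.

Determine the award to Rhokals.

Statutory damages: 21 × $25,820 = $542,220
Infringement not willful: no ×2 enhancement.
Costs: 20% of $542,220 = $108,444
Award plus costs: $542,220 + $108,444 = $650,664

$650,664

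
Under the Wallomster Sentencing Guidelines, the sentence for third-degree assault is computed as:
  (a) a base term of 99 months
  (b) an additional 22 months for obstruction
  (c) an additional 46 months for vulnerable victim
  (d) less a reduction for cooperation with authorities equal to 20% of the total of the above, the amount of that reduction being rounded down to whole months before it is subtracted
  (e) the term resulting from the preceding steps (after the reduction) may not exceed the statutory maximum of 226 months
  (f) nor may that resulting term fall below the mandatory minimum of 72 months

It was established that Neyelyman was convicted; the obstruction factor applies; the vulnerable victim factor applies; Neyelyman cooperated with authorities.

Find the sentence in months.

134 months

Obstruction enhancement: +22 months
Vulnerable victim enhancement: +46 months
Adjusted term: 99 months + 22 months + 46 months = 167 months
Cooperation with authorities reduction: 20% of 167 months = 33 months (rounded down)
After reduction: 167 − 33 = 134 months
Cap at 226 months: 134 months is within the cap, no reduction.
Minimum 72 months: 134 months meets the minimum, no increase.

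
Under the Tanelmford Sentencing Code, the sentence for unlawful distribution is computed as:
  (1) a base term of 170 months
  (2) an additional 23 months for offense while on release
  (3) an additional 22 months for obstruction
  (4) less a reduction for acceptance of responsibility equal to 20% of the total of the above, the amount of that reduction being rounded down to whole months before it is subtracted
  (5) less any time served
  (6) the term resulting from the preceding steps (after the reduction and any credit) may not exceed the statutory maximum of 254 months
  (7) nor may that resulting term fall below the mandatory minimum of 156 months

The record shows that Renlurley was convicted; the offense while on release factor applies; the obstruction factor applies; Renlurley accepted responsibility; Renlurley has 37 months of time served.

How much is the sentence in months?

Offense while on release enhancement: +23 months
Obstruction enhancement: +22 months
Adjusted term: 170 months + 23 months + 22 months = 215 months
Acceptance of responsibility reduction: 20% of 215 months = 43 months (rounded down)
After reduction: 215 − 43 = 172 months
Less time served: 172 months − 37 months = 135 months
Cap at 254 months: 135 months is within the cap, no reduction.
Minimum 156 months: 135 months is below the minimum → 156 months

156 months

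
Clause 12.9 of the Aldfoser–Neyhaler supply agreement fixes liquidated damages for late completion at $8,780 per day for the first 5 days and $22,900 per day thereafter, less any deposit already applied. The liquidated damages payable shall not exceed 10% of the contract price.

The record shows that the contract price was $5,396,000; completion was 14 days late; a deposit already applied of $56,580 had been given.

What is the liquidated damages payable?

$193,420

First 5 days: 5 × $8,780 = $43,900
Remaining days: (14 − 5) × $22,900 = $206,100
Accrued per-day damages: $43,900 + $206,100 = $250,000
Less deposit already applied: $250,000 − $56,580 = $193,420
Cap: 10% of $5,396,000 = $539,600
Cap at $539,600: $193,420 is within the cap, no reduction.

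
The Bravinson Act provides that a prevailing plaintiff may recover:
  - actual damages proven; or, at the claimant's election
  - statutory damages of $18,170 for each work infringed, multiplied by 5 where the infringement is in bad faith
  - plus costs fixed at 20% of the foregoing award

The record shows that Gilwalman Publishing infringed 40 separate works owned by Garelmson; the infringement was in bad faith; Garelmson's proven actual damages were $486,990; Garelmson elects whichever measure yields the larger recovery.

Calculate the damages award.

Statutory damages: 40 × $18,170 = $726,800
Multiplied by 5: 5 × $726,800 = $3,634,000
Greater of actual damages ($486,990) or enhanced statutory damages ($3,634,000): $3,634,000
Costs: 20% of $3,634,000 = $726,800
Award plus costs: $3,634,000 + $726,800 = $4,360,800

$4,360,800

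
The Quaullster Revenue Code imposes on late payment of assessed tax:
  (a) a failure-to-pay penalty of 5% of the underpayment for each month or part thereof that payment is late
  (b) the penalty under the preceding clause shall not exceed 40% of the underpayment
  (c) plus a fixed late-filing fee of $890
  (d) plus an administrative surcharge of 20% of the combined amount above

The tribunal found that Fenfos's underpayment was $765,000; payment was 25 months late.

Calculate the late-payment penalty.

Accrued rate: 5% × 25 = 125%, capped at 40% → 40%
Failure-to-pay penalty: 40% of $765,000 = $306,000
Penalty before surcharge: $306,000 + $890 = $306,890
Administrative surcharge: 20% of $306,890 = $61,378
Total penalty: $306,890 + $61,378 = $368,268

$368,268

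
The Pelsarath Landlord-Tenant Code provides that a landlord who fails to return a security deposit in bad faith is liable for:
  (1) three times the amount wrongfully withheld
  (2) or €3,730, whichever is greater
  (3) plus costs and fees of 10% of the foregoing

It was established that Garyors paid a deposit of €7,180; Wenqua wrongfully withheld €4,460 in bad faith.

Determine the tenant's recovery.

€14,718

Trebled: 3 × €4,460 = €13,380
Minimum €3,730: €13,380 meets the minimum, no increase.
Costs and fees: 10% of €13,380 = €1,338
Total recovery: €13,380 + €1,338 = €14,718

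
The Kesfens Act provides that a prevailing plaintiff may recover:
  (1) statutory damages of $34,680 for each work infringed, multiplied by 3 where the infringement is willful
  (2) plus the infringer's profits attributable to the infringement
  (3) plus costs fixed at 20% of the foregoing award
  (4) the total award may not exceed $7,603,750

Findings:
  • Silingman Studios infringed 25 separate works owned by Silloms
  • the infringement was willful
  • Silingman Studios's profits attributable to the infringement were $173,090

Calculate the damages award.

$3,328,908

Statutory damages: 25 × $34,680 = $867,000
Trebled: 3 × $867,000 = $2,601,000
Combined award: $2,601,000 + $173,090 = $2,774,090
Costs: 20% of $2,774,090 = $554,818
Award plus costs: $2,774,090 + $554,818 = $3,328,908
Cap at $7,603,750: $3,328,908 is within the cap, no reduction.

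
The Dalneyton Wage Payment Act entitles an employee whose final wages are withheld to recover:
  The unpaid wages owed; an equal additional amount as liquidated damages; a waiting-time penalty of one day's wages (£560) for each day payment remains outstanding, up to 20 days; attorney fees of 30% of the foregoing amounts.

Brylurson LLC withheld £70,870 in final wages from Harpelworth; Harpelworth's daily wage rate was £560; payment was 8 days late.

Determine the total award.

Liquidated damages (equal amount): £70,870
Penalty days: min(8, 20) = 8
Waiting-time penalty: 8 × £560 = £4,480
Subtotal: £70,870 + £70,870 + £4,480 = £146,220
Attorney fees: 30% of £146,220 = £43,866
Total award: £146,220 + £43,866 = £190,086

£190,086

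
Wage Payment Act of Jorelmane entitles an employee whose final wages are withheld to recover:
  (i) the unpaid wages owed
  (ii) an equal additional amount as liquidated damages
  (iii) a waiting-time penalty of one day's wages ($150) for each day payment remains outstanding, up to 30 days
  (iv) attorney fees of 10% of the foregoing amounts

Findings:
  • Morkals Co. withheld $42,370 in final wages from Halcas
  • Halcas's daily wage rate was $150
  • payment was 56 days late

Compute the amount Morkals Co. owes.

Total award: $98,164

Liquidated damages (equal amount): $42,370
Penalty days: min(56, 30) = 30
Waiting-time penalty: 30 × $150 = $4,500
Subtotal: $42,370 + $42,370 + $4,500 = $89,240
Attorney fees: 10% of $89,240 = $8,924
Total award: $89,240 + $8,924 = $98,164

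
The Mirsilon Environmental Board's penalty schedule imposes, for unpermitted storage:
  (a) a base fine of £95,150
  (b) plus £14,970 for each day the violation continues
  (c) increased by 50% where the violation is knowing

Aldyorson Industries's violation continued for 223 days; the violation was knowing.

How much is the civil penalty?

Civil penalty: £5,150,190

Per-day component: 223 × £14,970 = £3,338,310
Base plus per-day: £95,150 + £3,338,310 = £3,433,460
Enhancement: 50% of £3,433,460 = £1,716,730
Enhanced fine: £3,433,460 + £1,716,730 = £5,150,190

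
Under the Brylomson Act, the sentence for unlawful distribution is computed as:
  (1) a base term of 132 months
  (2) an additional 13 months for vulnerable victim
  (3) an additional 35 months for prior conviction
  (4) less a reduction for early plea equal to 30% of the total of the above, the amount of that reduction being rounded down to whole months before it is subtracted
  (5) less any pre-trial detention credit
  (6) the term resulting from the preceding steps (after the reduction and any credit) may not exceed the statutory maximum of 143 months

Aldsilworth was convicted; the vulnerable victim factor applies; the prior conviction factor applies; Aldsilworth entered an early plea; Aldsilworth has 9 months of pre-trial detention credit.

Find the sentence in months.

117 months

Vulnerable victim enhancement: +13 months
Prior conviction enhancement: +35 months
Adjusted term: 132 months + 13 months + 35 months = 180 months
Early plea reduction: 30% of 180 months = 54 months (rounded down)
After reduction: 180 − 54 = 126 months
Less pre-trial detention credit: 126 months − 9 months = 117 months
Cap at 143 months: 117 months is within the cap, no reduction.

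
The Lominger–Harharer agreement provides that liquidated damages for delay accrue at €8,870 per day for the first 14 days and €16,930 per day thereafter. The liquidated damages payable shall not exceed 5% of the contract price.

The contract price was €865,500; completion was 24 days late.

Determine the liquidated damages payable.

First 14 days: 14 × €8,870 = €124,180
Remaining days: (24 − 14) × €16,930 = €169,300
Accrued per-day damages: €124,180 + €169,300 = €293,480
Cap: 5% of €865,500 = €43,275
Cap at €43,275: €293,480 exceeds the cap → €43,275

€43,275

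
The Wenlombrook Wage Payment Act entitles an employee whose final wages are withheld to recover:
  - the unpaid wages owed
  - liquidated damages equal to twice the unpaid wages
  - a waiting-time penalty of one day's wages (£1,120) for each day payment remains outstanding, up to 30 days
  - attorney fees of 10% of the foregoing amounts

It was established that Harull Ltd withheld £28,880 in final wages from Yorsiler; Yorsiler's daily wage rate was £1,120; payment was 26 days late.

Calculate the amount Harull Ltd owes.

Doubled: 2 × £28,880 = £57,760
Penalty days: min(26, 30) = 26
Waiting-time penalty: 26 × £1,120 = £29,120
Subtotal: £28,880 + £57,760 + £29,120 = £115,760
Attorney fees: 10% of £115,760 = £11,576
Total award: £115,760 + £11,576 = £127,336

£127,336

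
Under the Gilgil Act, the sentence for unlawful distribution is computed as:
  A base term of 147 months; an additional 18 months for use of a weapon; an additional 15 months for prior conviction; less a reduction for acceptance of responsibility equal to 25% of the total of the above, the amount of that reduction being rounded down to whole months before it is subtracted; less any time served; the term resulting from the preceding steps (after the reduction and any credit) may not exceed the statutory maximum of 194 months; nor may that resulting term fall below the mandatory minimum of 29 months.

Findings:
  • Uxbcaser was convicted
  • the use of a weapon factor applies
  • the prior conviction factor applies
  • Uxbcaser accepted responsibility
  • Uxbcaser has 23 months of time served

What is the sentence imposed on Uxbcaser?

112 months

Use of a weapon enhancement: +18 months
Prior conviction enhancement: +15 months
Adjusted term: 147 months + 18 months + 15 months = 180 months
Acceptance of responsibility reduction: 25% of 180 months = 45 months (rounded down)
After reduction: 180 − 45 = 135 months
Less time served: 135 months − 23 months = 112 months
Cap at 194 months: 112 months is within the cap, no reduction.
Minimum 29 months: 112 months meets the minimum, no increase.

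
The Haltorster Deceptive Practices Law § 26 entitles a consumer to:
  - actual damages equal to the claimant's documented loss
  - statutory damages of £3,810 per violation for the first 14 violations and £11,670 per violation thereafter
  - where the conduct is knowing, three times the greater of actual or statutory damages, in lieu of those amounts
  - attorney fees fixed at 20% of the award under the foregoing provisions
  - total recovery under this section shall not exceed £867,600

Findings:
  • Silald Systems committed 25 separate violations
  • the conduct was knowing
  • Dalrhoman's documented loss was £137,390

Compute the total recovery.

First 14 violations: 14 × £3,810 = £53,340
Remaining violations: (25 − 14) × £11,670 = £128,370
Statutory damages: £53,340 + £128,370 = £181,710
Greater of actual damages (£137,390) or statutory damages (£181,710): £181,710
Trebled: 3 × £181,710 = £545,130
Attorney fees: 20% of £545,130 = £109,026
Total before cap: £545,130 + £109,026 = £654,156
Cap at £867,600: £654,156 is within the cap, no reduction.

£654,156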